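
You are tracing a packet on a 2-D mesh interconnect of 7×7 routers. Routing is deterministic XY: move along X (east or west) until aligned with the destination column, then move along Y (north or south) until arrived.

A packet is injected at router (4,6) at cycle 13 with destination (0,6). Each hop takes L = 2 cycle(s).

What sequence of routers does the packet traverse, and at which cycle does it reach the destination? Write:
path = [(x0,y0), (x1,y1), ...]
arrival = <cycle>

hop 0: (4,6) @ cyc 13
hop 1: (3,6) @ cyc 15  [W]
hop 2: (2,6) @ cyc 17  [W]
hop 3: (1,6) @ cyc 19  [W]
hop 4: (0,6) @ cyc 21  [W]

path = [(4,6), (3,6), (2,6), (1,6), (0,6)]
arrival = 21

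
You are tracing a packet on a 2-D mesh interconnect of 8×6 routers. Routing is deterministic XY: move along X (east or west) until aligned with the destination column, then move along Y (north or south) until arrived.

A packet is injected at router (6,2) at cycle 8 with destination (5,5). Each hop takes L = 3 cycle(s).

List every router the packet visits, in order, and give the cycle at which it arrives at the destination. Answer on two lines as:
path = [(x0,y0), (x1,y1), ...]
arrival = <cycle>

#0 — 6,2 | c8
#1 — 5,2 | c11 | W
#2 — 5,3 | c14 | N
#3 — 5,4 | c17 | N
#4 — 5,5 | c20 | N

path = [(6,2), (5,2), (5,3), (5,4), (5,5)]
arrival = 20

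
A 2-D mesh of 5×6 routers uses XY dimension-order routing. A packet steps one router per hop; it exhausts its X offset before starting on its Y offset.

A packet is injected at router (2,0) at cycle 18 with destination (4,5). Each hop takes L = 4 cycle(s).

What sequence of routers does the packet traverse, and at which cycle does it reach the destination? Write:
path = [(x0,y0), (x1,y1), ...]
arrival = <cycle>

path = [(2,0), (3,0), (4,0), (4,1), (4,2), (4,3), (4,4), (4,5)]
arrival = 46

  0. router=(2,0) cycle=18 (inject)
  1. router=(3,0) cycle=22 dir=E
  2. router=(4,0) cycle=26 dir=E
  3. router=(4,1) cycle=30 dir=N
  4. router=(4,2) cycle=34 dir=N
  5. router=(4,3) cycle=38 dir=N
  6. router=(4,4) cycle=42 dir=N
  7. router=(4,5) cycle=46 dir=N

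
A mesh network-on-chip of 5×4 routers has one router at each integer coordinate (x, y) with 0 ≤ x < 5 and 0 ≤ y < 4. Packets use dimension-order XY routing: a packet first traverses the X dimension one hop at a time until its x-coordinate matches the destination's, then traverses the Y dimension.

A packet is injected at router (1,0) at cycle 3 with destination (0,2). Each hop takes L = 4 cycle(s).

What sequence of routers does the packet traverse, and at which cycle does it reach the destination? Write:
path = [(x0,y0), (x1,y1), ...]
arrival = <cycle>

path = [(1,0), (0,0), (0,1), (0,2)]
arrival = 15

[0] x=1 y=0 t=3
[1] x=0 y=0 t=7 →W
[2] x=0 y=1 t=11 →N
[3] x=0 y=2 t=15 →N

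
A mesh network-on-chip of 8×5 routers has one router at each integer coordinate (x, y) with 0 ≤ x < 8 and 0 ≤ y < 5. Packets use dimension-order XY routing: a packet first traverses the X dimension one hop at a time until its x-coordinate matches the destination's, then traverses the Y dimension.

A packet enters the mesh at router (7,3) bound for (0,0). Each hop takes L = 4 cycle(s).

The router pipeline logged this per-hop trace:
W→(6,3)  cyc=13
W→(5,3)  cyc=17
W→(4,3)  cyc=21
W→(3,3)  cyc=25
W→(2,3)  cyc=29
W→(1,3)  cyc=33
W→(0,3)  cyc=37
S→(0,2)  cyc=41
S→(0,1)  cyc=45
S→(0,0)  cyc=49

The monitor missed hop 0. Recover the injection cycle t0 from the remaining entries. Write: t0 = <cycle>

The first recorded entry is hop 1 at cycle 13.
So t0 = 13 − 1·4 = 9.

t0 = 9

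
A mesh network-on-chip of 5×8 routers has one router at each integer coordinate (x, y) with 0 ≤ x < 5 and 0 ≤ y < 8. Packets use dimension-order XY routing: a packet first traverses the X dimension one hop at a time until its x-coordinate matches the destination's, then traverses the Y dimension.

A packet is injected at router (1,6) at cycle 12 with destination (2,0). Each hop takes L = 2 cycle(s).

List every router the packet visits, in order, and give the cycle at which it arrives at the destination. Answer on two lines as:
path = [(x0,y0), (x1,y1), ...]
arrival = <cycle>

path = [(1,6), (2,6), (2,5), (2,4), (2,3), (2,2), (2,1), (2,0)]
arrival = 26

#0 — 1,6 | c12
#1 — 2,6 | c14 | E
#2 — 2,5 | c16 | S
#3 — 2,4 | c18 | S
#4 — 2,3 | c20 | S
#5 — 2,2 | c22 | S
#6 — 2,1 | c24 | S
#7 — 2,0 | c26 | S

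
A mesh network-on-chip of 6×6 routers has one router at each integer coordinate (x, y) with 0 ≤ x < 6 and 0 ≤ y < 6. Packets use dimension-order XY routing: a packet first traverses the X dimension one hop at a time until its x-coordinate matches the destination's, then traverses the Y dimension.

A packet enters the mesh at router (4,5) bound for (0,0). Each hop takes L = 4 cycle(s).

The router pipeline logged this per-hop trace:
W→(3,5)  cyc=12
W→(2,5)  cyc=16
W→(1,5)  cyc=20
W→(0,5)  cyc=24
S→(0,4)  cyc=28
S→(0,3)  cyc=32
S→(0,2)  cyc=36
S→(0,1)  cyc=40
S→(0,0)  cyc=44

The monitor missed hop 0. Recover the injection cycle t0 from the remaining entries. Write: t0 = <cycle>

t0 = 8

Hop 1 reached at cycle 12; hop k is at t0 + k·L.
t0 = cyc[1] − L = 12 − 4 = 8.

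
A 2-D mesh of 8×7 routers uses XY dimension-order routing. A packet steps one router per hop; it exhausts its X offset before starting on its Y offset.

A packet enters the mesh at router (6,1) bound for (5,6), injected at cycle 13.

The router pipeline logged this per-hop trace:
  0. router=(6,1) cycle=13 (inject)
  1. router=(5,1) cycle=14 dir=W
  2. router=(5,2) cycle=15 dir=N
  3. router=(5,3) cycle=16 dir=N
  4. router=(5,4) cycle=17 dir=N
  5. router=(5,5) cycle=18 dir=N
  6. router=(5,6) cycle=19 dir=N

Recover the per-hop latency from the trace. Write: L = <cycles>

L = 1

From hop 0 (13) to hop 1 (14): +1 cycles.
Per-hop latency L = Δcyc = 1.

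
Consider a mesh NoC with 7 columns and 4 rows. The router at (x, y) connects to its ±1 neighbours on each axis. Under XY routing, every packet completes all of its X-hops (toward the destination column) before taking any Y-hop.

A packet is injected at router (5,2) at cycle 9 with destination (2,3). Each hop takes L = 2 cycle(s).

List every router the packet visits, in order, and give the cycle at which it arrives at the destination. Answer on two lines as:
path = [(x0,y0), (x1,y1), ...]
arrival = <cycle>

src (5,2)  cyc=9
W→(4,2)  cyc=11
W→(3,2)  cyc=13
W→(2,2)  cyc=15
N→(2,3)  cyc=17

path = [(5,2), (4,2), (3,2), (2,2), (2,3)]
arrival = 17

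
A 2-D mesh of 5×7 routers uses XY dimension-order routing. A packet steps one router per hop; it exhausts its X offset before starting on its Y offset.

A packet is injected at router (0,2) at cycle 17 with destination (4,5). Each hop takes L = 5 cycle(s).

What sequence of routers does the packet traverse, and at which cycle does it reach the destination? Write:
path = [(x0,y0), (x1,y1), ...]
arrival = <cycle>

#0 — 0,2 | c17
#1 — 1,2 | c22 | E
#2 — 2,2 | c27 | E
#3 — 3,2 | c32 | E
#4 — 4,2 | c37 | E
#5 — 4,3 | c42 | N
#6 — 4,4 | c47 | N
#7 — 4,5 | c52 | N

path = [(0,2), (1,2), (2,2), (3,2), (4,2), (4,3), (4,4), (4,5)]
arrival = 52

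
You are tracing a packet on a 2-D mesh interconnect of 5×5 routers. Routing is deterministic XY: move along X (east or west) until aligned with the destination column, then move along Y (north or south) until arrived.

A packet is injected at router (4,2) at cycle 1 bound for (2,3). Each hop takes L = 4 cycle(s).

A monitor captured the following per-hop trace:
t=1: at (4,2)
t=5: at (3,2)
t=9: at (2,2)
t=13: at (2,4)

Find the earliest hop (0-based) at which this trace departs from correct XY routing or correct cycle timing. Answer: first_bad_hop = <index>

first_bad_hop = 3

check 1→ d=(-1,0) cyc+4: ok
check 2→ d=(-1,0) cyc+4: ok
check 3→ d=(0,2) cyc+4: BAD: non-unit step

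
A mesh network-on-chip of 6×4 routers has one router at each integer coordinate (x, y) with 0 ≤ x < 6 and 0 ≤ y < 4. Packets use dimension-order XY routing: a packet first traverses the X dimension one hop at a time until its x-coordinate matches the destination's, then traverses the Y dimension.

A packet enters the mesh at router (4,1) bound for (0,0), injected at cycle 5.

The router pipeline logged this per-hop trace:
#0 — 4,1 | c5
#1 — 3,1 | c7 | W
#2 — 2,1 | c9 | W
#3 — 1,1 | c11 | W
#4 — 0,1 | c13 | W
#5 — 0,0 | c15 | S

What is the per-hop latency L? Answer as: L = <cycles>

L = 2

From hop 0 (5) to hop 1 (7): +2 cycles.
Each hop adds L, hence L = 2.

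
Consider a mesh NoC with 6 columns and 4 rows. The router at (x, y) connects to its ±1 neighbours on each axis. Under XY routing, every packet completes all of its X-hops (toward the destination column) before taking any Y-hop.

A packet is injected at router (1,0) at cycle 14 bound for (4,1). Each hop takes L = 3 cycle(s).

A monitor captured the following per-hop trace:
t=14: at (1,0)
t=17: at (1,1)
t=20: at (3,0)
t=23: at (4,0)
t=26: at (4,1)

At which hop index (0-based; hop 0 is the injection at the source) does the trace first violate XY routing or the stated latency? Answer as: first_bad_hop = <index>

hop 1: step (+0,+1), +3 cyc — BAD: Y-move but x=1≠4

first_bad_hop = 1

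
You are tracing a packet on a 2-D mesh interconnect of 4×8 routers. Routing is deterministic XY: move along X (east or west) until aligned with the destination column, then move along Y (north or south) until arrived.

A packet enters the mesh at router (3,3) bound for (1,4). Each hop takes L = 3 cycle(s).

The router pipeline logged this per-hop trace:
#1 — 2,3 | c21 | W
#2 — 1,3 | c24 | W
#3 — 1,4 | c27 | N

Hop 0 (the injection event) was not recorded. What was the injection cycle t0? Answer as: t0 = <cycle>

t0 = 18

At hop 1 the cycle is 21; in general cyc_k = t0 + kL.
So t0 = 21 − 1·3 = 18.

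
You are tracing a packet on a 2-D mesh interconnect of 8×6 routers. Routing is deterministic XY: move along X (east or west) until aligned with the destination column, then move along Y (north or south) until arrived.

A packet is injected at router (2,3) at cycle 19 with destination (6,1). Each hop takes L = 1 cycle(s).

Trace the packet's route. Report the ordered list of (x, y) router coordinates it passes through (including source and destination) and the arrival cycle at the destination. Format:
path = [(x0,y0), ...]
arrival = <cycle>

t=19: at (2,3)
t=20: at (3,3) after E
t=21: at (4,3) after E
t=22: at (5,3) after E
t=23: at (6,3) after E
t=24: at (6,2) after S
t=25: at (6,1) after S

path = [(2,3), (3,3), (4,3), (5,3), (6,3), (6,2), (6,1)]
arrival = 25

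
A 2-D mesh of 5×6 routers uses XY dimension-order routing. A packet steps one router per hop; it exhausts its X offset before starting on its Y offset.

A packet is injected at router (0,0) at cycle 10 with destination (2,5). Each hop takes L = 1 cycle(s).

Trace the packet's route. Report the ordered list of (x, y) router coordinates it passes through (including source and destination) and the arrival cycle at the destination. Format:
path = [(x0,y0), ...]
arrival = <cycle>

src (0,0)  cyc=10
E→(1,0)  cyc=11
E→(2,0)  cyc=12
N→(2,1)  cyc=13
N→(2,2)  cyc=14
N→(2,3)  cyc=15
N→(2,4)  cyc=16
N→(2,5)  cyc=17

path = [(0,0), (1,0), (2,0), (2,1), (2,2), (2,3), (2,4), (2,5)]
arrival = 17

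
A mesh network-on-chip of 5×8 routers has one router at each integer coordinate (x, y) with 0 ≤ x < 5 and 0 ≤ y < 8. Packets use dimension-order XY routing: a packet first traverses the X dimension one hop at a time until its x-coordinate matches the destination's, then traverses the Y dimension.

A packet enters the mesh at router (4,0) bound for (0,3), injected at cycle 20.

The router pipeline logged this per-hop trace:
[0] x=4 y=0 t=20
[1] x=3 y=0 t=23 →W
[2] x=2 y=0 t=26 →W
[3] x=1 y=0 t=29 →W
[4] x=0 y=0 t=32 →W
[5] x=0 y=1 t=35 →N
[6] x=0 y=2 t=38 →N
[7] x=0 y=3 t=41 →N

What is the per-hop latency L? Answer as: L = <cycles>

L = 3

Between hops 0 and 1 the cycle counter advances 23 − 20 = 3.
Per-hop latency L = Δcyc = 3.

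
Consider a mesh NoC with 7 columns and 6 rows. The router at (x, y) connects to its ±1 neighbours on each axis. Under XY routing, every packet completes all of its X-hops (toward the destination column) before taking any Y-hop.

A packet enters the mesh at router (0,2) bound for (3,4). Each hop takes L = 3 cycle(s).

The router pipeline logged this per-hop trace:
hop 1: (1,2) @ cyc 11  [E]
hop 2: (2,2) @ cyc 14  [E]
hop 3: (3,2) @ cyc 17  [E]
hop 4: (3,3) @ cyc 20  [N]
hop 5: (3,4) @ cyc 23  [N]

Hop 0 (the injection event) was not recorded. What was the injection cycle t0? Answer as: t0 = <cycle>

Hop 1 reached at cycle 11; hop k is at t0 + k·L.
So t0 = 11 − 1·3 = 8.

t0 = 8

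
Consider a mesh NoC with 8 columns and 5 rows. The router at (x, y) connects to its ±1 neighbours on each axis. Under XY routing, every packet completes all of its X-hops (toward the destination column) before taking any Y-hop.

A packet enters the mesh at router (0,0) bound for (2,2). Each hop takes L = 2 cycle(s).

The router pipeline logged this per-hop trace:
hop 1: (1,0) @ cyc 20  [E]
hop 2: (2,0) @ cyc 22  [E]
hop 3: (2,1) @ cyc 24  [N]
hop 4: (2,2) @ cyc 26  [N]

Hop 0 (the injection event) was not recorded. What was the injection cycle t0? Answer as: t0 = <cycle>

At hop 1 the cycle is 20; in general cyc_k = t0 + kL.
Therefore t0 = 20 − L = 18.

t0 = 18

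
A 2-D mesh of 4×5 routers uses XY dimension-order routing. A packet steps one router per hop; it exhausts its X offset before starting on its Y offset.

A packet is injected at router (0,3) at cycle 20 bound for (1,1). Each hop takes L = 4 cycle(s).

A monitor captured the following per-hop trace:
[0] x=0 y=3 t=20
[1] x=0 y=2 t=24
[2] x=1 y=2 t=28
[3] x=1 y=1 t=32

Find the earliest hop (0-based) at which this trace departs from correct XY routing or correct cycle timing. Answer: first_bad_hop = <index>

first_bad_hop = 1

check 1→ d=(0,-1) cyc+4: BAD: Y-move but x=0≠1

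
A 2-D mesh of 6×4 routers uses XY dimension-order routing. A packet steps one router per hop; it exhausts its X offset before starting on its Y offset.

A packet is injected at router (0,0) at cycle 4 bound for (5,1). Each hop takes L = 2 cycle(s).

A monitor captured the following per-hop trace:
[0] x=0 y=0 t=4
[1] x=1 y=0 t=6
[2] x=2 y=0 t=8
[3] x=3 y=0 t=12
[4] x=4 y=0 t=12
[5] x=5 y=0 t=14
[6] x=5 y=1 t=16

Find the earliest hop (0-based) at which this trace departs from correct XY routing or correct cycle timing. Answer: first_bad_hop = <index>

first_bad_hop = 3

[1] (+1,+0) / 2c ⇒ ok
[2] (+1,+0) / 2c ⇒ ok
[3] (+1,+0) / 4c ⇒ BAD: Δcyc=4≠L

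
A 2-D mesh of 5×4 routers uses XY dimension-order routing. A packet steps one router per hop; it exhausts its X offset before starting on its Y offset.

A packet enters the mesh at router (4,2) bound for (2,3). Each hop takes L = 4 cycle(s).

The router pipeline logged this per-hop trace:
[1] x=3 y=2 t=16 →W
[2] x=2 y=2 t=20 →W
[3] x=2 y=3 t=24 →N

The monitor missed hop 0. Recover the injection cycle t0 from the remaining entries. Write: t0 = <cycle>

Hop 1 reached at cycle 16; hop k is at t0 + k·L.
t0 = cyc[1] − L = 16 − 4 = 12.

t0 = 12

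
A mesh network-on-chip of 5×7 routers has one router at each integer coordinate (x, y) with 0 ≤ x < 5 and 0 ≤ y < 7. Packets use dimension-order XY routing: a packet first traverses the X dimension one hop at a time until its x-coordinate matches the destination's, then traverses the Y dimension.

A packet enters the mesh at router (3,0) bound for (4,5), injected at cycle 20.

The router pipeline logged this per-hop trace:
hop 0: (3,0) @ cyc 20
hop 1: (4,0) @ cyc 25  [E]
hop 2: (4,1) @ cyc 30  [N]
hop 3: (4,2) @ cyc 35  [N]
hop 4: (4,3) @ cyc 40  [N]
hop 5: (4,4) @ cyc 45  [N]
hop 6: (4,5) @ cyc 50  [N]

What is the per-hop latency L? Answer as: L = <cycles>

L = 5

From hop 0 (20) to hop 1 (25): +5 cycles.
Per-hop latency L = Δcyc = 5.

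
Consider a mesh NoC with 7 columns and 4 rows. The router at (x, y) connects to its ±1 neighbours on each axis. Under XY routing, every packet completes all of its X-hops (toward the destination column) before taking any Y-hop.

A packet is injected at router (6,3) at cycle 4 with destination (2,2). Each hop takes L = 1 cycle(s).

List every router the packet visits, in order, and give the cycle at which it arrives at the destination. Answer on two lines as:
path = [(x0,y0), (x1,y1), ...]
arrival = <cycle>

src (6,3)  cyc=4
W→(5,3)  cyc=5
W→(4,3)  cyc=6
W→(3,3)  cyc=7
W→(2,3)  cyc=8
S→(2,2)  cyc=9

path = [(6,3), (5,3), (4,3), (3,3), (2,3), (2,2)]
arrival = 9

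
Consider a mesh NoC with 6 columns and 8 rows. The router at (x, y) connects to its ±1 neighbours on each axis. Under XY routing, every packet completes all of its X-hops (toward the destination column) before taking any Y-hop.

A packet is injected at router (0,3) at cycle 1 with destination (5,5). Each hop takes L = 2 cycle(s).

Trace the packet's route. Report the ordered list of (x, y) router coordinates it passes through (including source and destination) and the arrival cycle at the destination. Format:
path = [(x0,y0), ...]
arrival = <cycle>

t=1: at (0,3)
t=3: at (1,3) after E
t=5: at (2,3) after E
t=7: at (3,3) after E
t=9: at (4,3) after E
t=11: at (5,3) after E
t=13: at (5,4) after N
t=15: at (5,5) after N

path = [(0,3), (1,3), (2,3), (3,3), (4,3), (5,3), (5,4), (5,5)]
arrival = 15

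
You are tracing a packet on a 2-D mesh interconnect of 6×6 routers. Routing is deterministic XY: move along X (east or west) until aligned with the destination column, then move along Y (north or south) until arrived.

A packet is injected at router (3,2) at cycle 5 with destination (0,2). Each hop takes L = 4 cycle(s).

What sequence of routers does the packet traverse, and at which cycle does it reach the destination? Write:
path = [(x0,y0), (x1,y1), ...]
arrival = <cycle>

#0 — 3,2 | c5
#1 — 2,2 | c9 | W
#2 — 1,2 | c13 | W
#3 — 0,2 | c17 | W

path = [(3,2), (2,2), (1,2), (0,2)]
arrival = 17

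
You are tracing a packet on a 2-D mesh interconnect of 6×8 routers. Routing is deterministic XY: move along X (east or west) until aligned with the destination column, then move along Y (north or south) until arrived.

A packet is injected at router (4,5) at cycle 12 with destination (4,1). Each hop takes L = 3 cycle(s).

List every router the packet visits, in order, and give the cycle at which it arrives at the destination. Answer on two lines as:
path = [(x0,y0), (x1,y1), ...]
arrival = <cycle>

#0 — 4,5 | c12
#1 — 4,4 | c15 | S
#2 — 4,3 | c18 | S
#3 — 4,2 | c21 | S
#4 — 4,1 | c24 | S

path = [(4,5), (4,4), (4,3), (4,2), (4,1)]
arrival = 24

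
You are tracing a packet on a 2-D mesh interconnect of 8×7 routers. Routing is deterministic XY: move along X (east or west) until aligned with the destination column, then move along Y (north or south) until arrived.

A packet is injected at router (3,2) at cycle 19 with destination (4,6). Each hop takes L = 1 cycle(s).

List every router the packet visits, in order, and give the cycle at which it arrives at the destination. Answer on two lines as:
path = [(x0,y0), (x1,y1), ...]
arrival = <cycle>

t=19: at (3,2)
t=20: at (4,2) after E
t=21: at (4,3) after N
t=22: at (4,4) after N
t=23: at (4,5) after N
t=24: at (4,6) after N

path = [(3,2), (4,2), (4,3), (4,4), (4,5), (4,6)]
arrival = 24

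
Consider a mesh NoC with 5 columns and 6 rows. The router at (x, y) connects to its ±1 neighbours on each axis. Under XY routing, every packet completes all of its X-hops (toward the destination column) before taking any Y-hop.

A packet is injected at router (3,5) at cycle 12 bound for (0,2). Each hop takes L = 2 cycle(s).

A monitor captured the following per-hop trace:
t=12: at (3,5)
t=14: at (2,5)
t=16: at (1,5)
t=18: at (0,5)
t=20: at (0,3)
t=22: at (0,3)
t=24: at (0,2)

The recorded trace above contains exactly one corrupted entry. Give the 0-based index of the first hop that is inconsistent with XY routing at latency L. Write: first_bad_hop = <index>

first_bad_hop = 4

check 1→ d=(-1,0) cyc+2: ok
check 2→ d=(-1,0) cyc+2: ok
check 3→ d=(-1,0) cyc+2: ok
check 4→ d=(0,-2) cyc+2: BAD: non-unit step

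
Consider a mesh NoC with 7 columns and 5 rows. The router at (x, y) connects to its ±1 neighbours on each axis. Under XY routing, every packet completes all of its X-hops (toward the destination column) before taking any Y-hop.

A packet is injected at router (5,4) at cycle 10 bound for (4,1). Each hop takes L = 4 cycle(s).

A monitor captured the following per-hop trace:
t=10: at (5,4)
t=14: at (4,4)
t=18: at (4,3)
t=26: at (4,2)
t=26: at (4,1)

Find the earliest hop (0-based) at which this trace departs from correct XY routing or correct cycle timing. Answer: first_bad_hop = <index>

first_bad_hop = 3

hop 1: step (-1,+0), +4 cyc — ok
hop 2: step (+0,-1), +4 cyc — ok
hop 3: step (+0,-1), +8 cyc — BAD: Δcyc=8≠L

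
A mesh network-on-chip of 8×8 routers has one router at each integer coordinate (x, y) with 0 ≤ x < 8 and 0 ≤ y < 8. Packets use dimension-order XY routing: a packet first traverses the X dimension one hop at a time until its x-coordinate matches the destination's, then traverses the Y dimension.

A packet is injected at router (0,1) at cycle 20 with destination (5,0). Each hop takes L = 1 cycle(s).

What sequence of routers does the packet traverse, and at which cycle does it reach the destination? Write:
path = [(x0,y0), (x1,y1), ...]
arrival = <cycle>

#0 — 0,1 | c20
#1 — 1,1 | c21 | E
#2 — 2,1 | c22 | E
#3 — 3,1 | c23 | E
#4 — 4,1 | c24 | E
#5 — 5,1 | c25 | E
#6 — 5,0 | c26 | S

path = [(0,1), (1,1), (2,1), (3,1), (4,1), (5,1), (5,0)]
arrival = 26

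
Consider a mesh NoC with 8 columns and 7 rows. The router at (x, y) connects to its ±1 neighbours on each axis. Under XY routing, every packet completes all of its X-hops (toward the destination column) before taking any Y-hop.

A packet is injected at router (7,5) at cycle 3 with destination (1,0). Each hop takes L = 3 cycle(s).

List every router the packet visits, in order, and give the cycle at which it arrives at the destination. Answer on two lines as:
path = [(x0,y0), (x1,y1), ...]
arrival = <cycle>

hop 0: (7,5) @ cyc 3
hop 1: (6,5) @ cyc 6  [W]
hop 2: (5,5) @ cyc 9  [W]
hop 3: (4,5) @ cyc 12  [W]
hop 4: (3,5) @ cyc 15  [W]
hop 5: (2,5) @ cyc 18  [W]
hop 6: (1,5) @ cyc 21  [W]
hop 7: (1,4) @ cyc 24  [S]
hop 8: (1,3) @ cyc 27  [S]
hop 9: (1,2) @ cyc 30  [S]
hop 10: (1,1) @ cyc 33  [S]
hop 11: (1,0) @ cyc 36  [S]

path = [(7,5), (6,5), (5,5), (4,5), (3,5), (2,5), (1,5), (1,4), (1,3), (1,2), (1,1), (1,0)]
arrival = 36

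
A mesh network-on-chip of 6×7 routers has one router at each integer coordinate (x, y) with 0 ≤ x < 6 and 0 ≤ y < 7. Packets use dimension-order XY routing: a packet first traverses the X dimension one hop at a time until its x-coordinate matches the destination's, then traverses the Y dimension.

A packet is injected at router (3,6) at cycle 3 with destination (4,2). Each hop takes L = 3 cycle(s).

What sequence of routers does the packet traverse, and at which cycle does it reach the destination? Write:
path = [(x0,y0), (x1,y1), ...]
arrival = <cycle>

hop 0: (3,6) @ cyc 3
hop 1: (4,6) @ cyc 6  [E]
hop 2: (4,5) @ cyc 9  [S]
hop 3: (4,4) @ cyc 12  [S]
hop 4: (4,3) @ cyc 15  [S]
hop 5: (4,2) @ cyc 18  [S]

path = [(3,6), (4,6), (4,5), (4,4), (4,3), (4,2)]
arrival = 18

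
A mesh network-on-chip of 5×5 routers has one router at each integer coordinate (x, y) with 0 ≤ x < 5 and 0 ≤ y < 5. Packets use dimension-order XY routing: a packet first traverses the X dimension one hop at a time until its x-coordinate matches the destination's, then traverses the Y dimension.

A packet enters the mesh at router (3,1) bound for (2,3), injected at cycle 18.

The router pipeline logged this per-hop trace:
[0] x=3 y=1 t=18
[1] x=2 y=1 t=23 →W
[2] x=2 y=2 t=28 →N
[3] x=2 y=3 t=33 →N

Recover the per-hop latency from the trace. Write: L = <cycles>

From hop 0 (18) to hop 1 (23): +5 cycles.
Per-hop latency L = Δcyc = 5.

L = 5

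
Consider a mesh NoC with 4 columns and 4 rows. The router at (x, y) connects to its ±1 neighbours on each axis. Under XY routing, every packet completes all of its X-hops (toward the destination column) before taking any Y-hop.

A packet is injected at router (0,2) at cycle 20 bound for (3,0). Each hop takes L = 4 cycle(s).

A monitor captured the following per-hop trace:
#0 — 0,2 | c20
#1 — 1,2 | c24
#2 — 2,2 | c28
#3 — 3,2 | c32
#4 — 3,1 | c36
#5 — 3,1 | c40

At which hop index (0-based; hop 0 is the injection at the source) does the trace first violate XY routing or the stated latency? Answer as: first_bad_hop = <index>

check 1→ d=(1,0) cyc+4: ok
check 2→ d=(1,0) cyc+4: ok
check 3→ d=(1,0) cyc+4: ok
check 4→ d=(0,-1) cyc+4: ok
check 5→ d=(0,0) cyc+4: BAD: non-unit step

first_bad_hop = 5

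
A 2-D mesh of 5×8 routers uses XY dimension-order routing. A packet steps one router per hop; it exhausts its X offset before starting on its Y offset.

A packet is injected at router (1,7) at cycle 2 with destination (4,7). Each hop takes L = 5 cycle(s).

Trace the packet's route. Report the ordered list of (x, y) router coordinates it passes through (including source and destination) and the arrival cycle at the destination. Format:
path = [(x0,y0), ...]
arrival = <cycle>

hop 0: (1,7) @ cyc 2
hop 1: (2,7) @ cyc 7  [E]
hop 2: (3,7) @ cyc 12  [E]
hop 3: (4,7) @ cyc 17  [E]

path = [(1,7), (2,7), (3,7), (4,7)]
arrival = 17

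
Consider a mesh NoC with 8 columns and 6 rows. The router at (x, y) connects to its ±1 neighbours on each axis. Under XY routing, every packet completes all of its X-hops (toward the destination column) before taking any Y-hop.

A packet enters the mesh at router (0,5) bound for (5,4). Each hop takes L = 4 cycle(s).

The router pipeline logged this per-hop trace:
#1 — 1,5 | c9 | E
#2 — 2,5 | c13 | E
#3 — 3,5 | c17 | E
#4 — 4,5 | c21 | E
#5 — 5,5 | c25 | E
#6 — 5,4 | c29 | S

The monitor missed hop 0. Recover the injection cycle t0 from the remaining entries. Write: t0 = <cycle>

t0 = 5

Hop 1 reached at cycle 9; hop k is at t0 + k·L.
t0 = cyc[1] − L = 9 − 4 = 5.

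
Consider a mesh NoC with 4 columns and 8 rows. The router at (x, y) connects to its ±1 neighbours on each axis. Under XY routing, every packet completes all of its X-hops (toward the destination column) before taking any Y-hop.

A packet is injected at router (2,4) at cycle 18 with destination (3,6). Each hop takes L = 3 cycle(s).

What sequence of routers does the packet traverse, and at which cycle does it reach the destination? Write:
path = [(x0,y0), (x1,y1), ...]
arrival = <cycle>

  0. router=(2,4) cycle=18 (inject)
  1. router=(3,4) cycle=21 dir=E
  2. router=(3,5) cycle=24 dir=N
  3. router=(3,6) cycle=27 dir=N

path = [(2,4), (3,4), (3,5), (3,6)]
arrival = 27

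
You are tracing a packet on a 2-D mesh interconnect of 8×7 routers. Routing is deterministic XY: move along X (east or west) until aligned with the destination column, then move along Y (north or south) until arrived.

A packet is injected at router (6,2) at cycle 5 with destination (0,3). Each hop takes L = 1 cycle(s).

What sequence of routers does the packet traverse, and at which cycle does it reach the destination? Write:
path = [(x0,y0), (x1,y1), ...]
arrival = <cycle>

path = [(6,2), (5,2), (4,2), (3,2), (2,2), (1,2), (0,2), (0,3)]
arrival = 12

  0. router=(6,2) cycle=5 (inject)
  1. router=(5,2) cycle=6 dir=W
  2. router=(4,2) cycle=7 dir=W
  3. router=(3,2) cycle=8 dir=W
  4. router=(2,2) cycle=9 dir=W
  5. router=(1,2) cycle=10 dir=W
  6. router=(0,2) cycle=11 dir=W
  7. router=(0,3) cycle=12 dir=N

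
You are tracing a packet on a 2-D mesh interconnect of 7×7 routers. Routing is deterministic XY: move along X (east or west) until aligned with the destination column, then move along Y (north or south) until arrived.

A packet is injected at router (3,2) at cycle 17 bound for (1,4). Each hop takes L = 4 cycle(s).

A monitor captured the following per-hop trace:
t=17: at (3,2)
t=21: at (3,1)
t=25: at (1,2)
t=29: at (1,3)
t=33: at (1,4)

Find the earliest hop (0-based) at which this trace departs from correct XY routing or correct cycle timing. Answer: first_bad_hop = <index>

  1: Δx=+0 Δy=-1 Δt=4 [BAD: Y-move but x=3≠1]

first_bad_hop = 1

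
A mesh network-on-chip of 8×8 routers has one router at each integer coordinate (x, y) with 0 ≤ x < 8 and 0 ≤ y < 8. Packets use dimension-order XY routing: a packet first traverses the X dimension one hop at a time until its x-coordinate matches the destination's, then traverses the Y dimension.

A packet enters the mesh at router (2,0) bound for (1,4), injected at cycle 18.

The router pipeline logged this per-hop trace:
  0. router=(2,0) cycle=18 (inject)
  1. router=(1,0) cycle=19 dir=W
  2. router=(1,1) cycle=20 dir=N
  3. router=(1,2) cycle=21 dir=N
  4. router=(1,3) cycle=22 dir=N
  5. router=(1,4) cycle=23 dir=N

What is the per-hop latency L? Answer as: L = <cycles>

Between hops 0 and 1 the cycle counter advances 19 − 18 = 1.
Each hop adds L, hence L = 1.

L = 1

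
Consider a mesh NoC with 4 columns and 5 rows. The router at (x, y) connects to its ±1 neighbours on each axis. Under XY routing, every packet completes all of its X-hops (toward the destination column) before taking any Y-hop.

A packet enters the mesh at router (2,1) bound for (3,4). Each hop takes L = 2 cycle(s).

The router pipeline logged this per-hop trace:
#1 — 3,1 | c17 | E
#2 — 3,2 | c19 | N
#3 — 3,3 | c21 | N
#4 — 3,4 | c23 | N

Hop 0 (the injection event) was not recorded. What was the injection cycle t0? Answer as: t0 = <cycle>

cyc[1] = 17 and cyc[k] = t0 + k·L for every k.
t0 = cyc[1] − L = 17 − 2 = 15.

t0 = 15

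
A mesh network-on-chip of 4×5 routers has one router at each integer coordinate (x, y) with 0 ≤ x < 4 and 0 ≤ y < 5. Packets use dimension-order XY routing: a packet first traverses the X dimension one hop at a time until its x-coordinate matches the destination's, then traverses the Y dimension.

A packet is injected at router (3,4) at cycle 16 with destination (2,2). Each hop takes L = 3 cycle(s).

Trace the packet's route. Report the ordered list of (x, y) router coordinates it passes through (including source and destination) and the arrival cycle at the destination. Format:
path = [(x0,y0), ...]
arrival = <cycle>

t=16: at (3,4)
t=19: at (2,4) after W
t=22: at (2,3) after S
t=25: at (2,2) after S

path = [(3,4), (2,4), (2,3), (2,2)]
arrival = 25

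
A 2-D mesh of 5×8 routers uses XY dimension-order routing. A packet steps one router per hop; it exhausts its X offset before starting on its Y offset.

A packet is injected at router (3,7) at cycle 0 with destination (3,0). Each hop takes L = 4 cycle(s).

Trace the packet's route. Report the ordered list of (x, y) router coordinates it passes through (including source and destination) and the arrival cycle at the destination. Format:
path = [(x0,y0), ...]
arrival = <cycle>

[0] x=3 y=7 t=0
[1] x=3 y=6 t=4 →S
[2] x=3 y=5 t=8 →S
[3] x=3 y=4 t=12 →S
[4] x=3 y=3 t=16 →S
[5] x=3 y=2 t=20 →S
[6] x=3 y=1 t=24 →S
[7] x=3 y=0 t=28 →S

path = [(3,7), (3,6), (3,5), (3,4), (3,3), (3,2), (3,1), (3,0)]
arrival = 28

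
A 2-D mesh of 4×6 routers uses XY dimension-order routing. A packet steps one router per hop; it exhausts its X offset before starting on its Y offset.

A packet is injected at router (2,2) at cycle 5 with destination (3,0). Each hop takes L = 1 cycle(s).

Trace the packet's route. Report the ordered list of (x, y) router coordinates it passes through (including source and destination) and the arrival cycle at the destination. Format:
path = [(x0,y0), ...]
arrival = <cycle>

[0] x=2 y=2 t=5
[1] x=3 y=2 t=6 →E
[2] x=3 y=1 t=7 →S
[3] x=3 y=0 t=8 →S

path = [(2,2), (3,2), (3,1), (3,0)]
arrival = 8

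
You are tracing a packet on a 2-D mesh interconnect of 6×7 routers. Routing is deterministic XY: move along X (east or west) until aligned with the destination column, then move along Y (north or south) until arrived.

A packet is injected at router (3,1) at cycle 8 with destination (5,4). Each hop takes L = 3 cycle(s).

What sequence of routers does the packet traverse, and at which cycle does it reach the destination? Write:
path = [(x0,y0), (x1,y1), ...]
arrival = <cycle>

hop 0: (3,1) @ cyc 8
hop 1: (4,1) @ cyc 11  [E]
hop 2: (5,1) @ cyc 14  [E]
hop 3: (5,2) @ cyc 17  [N]
hop 4: (5,3) @ cyc 20  [N]
hop 5: (5,4) @ cyc 23  [N]

path = [(3,1), (4,1), (5,1), (5,2), (5,3), (5,4)]
arrival = 23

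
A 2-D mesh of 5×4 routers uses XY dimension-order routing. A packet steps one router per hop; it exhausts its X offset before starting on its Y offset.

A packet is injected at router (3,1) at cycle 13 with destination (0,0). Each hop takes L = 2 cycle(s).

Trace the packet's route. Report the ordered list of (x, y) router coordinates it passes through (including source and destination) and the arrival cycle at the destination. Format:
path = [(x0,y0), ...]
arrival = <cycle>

[0] x=3 y=1 t=13
[1] x=2 y=1 t=15 →W
[2] x=1 y=1 t=17 →W
[3] x=0 y=1 t=19 →W
[4] x=0 y=0 t=21 →S

path = [(3,1), (2,1), (1,1), (0,1), (0,0)]
arrival = 21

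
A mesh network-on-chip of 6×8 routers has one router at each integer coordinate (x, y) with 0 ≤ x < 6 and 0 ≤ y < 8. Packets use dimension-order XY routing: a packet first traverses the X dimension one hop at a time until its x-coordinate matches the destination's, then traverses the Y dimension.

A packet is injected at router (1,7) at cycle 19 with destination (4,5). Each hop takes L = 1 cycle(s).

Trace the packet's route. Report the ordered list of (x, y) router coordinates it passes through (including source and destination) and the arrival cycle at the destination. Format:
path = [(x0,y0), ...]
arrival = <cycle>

path = [(1,7), (2,7), (3,7), (4,7), (4,6), (4,5)]
arrival = 24

  0. router=(1,7) cycle=19 (inject)
  1. router=(2,7) cycle=20 dir=E
  2. router=(3,7) cycle=21 dir=E
  3. router=(4,7) cycle=22 dir=E
  4. router=(4,6) cycle=23 dir=S
  5. router=(4,5) cycle=24 dir=S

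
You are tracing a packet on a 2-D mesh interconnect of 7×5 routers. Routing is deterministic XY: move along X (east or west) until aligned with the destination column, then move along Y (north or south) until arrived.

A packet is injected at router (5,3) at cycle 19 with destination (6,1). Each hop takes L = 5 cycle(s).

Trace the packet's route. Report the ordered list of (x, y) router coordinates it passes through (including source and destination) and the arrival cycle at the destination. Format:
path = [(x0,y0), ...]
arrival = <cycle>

#0 — 5,3 | c19
#1 — 6,3 | c24 | E
#2 — 6,2 | c29 | S
#3 — 6,1 | c34 | S

path = [(5,3), (6,3), (6,2), (6,1)]
arrival = 34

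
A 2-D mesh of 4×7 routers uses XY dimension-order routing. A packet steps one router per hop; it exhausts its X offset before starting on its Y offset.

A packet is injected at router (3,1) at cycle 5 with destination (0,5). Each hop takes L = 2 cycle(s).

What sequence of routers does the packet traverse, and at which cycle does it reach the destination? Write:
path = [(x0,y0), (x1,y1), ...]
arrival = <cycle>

src (3,1)  cyc=5
W→(2,1)  cyc=7
W→(1,1)  cyc=9
W→(0,1)  cyc=11
N→(0,2)  cyc=13
N→(0,3)  cyc=15
N→(0,4)  cyc=17
N→(0,5)  cyc=19

path = [(3,1), (2,1), (1,1), (0,1), (0,2), (0,3), (0,4), (0,5)]
arrival = 19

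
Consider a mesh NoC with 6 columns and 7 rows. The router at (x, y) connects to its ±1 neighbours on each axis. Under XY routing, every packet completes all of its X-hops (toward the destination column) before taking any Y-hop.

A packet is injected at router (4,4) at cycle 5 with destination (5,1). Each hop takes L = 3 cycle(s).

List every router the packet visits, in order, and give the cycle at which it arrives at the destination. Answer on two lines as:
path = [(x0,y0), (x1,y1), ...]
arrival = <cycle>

path = [(4,4), (5,4), (5,3), (5,2), (5,1)]
arrival = 17

hop 0: (4,4) @ cyc 5
hop 1: (5,4) @ cyc 8  [E]
hop 2: (5,3) @ cyc 11  [S]
hop 3: (5,2) @ cyc 14  [S]
hop 4: (5,1) @ cyc 17  [S]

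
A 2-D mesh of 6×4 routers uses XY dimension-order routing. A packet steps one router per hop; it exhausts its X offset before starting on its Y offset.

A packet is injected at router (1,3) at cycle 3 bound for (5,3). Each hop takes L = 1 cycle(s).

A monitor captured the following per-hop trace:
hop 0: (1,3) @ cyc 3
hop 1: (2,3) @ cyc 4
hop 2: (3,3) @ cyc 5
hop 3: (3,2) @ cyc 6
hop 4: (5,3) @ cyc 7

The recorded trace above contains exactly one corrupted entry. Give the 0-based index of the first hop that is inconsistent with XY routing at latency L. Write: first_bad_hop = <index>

check 1→ d=(1,0) cyc+1: ok
check 2→ d=(1,0) cyc+1: ok
check 3→ d=(0,-1) cyc+1: BAD: Y-move but x=3≠5

first_bad_hop = 3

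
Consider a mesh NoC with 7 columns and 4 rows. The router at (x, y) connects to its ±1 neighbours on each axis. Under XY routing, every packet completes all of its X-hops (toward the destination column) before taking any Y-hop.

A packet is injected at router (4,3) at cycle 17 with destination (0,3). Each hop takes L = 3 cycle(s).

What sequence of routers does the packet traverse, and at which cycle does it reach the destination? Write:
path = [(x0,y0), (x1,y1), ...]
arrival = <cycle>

path = [(4,3), (3,3), (2,3), (1,3), (0,3)]
arrival = 29

hop 0: (4,3) @ cyc 17
hop 1: (3,3) @ cyc 20  [W]
hop 2: (2,3) @ cyc 23  [W]
hop 3: (1,3) @ cyc 26  [W]
hop 4: (0,3) @ cyc 29  [W]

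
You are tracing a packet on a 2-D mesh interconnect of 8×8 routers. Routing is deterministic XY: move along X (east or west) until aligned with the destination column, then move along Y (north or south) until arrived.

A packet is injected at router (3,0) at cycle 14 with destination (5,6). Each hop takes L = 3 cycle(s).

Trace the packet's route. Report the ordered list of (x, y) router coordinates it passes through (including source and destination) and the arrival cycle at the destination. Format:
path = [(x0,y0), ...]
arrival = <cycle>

  0. router=(3,0) cycle=14 (inject)
  1. router=(4,0) cycle=17 dir=E
  2. router=(5,0) cycle=20 dir=E
  3. router=(5,1) cycle=23 dir=N
  4. router=(5,2) cycle=26 dir=N
  5. router=(5,3) cycle=29 dir=N
  6. router=(5,4) cycle=32 dir=N
  7. router=(5,5) cycle=35 dir=N
  8. router=(5,6) cycle=38 dir=N

path = [(3,0), (4,0), (5,0), (5,1), (5,2), (5,3), (5,4), (5,5), (5,6)]
arrival = 38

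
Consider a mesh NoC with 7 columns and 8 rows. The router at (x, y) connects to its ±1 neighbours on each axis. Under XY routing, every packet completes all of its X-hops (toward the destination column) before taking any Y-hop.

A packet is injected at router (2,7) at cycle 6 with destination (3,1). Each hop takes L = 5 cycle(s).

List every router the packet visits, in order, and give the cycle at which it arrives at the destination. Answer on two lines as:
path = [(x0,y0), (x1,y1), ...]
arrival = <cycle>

t=6: at (2,7)
t=11: at (3,7) after E
t=16: at (3,6) after S
t=21: at (3,5) after S
t=26: at (3,4) after S
t=31: at (3,3) after S
t=36: at (3,2) after S
t=41: at (3,1) after S

path = [(2,7), (3,7), (3,6), (3,5), (3,4), (3,3), (3,2), (3,1)]
arrival = 41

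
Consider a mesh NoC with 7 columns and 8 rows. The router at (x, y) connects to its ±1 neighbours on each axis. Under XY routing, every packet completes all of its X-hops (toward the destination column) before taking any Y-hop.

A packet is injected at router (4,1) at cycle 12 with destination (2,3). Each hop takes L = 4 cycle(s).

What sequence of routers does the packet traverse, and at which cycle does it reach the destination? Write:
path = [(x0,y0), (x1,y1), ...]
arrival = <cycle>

path = [(4,1), (3,1), (2,1), (2,2), (2,3)]
arrival = 28

#0 — 4,1 | c12
#1 — 3,1 | c16 | W
#2 — 2,1 | c20 | W
#3 — 2,2 | c24 | N
#4 — 2,3 | c28 | N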